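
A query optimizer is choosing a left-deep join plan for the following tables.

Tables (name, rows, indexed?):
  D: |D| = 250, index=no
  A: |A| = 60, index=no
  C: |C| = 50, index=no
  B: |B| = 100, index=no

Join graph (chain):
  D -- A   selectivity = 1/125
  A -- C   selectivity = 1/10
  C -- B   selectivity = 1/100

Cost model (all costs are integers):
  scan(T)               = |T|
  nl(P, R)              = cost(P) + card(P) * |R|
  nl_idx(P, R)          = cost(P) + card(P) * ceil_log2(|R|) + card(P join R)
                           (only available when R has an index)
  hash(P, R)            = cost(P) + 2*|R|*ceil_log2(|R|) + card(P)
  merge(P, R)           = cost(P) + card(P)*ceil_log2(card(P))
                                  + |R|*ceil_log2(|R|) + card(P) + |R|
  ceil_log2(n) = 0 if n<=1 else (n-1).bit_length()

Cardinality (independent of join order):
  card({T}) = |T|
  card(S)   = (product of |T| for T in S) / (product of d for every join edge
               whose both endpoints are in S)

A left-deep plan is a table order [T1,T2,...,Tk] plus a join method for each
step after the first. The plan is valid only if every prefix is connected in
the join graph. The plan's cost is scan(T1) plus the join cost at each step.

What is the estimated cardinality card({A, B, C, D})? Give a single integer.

600

Tables in S: A(60), B(100), C(50), D(250)
Edges inside S: D-A(d=125), A-C(d=10), C-B(d=100)
numerator = 60 * 100 * 50 * 250 = 75000000
denominator = 125 * 10 * 100 = 125000
card(S) = 75000000 / 125000 = 600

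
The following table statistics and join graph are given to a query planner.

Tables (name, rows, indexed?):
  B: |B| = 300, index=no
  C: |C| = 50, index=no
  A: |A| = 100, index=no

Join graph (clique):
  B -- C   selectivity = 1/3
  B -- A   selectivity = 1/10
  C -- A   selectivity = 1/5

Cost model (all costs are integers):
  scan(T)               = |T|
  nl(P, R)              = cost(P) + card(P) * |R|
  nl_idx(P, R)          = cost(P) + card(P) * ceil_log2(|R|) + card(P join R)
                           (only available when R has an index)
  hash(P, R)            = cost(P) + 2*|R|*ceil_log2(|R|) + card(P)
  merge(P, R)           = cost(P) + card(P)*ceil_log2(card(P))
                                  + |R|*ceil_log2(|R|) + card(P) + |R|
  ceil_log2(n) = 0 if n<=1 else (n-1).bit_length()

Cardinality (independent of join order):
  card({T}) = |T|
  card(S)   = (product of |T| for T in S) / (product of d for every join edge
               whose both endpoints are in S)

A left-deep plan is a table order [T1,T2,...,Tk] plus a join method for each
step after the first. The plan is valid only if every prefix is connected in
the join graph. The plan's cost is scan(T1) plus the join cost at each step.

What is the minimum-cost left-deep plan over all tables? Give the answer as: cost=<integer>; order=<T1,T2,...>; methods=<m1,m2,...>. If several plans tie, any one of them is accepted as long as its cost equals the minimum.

cost=5600; order=B,A,C; methods=hash,hash

Selinger DP (subsets sized 1..n):
  {B}: scan cost=300, card=300
  {C}: scan cost=50, card=50
  {A}: scan cost=100, card=100
  {BC}: card=5000; try (C,hash)→1200, (B,merge)→3400, (C,merge)→3650, (B,hash)→5500, (B,nl)→15050, (C,nl)→15300; best=1200 via (C,hash)
  {AB}: card=3000; try (A,hash)→2000, (B,merge)→3900, (A,merge)→4100, (B,hash)→5600, (B,nl)→30100, (A,nl)→30300; best=2000 via (A,hash)
  {AC}: card=1000; try (C,hash)→800, (A,merge)→1200, (C,merge)→1250, (A,hash)→1500, (A,nl)→5050, (C,nl)→5100; best=800 via (C,hash)
  {ABC}: card=10000; try (C,hash)→5600, (B,hash)→7200, (A,hash)→7600, (B,merge)→14800, (C,merge)→41350, (A,merge)→72000 …(+3); best=5600 via (C,hash)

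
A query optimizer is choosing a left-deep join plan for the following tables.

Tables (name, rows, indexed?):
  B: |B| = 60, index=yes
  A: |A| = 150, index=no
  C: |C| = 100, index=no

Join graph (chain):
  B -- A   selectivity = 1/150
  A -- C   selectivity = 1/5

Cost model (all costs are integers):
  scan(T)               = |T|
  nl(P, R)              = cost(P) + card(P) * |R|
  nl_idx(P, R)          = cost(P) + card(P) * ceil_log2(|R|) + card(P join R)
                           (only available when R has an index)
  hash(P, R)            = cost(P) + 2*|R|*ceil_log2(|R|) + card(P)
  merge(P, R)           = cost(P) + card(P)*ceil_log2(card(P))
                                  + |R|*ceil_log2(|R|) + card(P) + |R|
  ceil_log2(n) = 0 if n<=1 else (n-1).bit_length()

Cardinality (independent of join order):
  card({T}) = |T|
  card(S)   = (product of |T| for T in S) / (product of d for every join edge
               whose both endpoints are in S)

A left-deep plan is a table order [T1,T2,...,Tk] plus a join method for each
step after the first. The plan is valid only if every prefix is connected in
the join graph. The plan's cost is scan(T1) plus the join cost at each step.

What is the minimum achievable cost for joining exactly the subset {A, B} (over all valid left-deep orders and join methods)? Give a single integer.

Selinger DP over subsets of {A,B}:
  {B}: scan cost=60, card=60
  {A}: scan cost=150, card=150
  {AB}: card=60; try (B,hash)→1020, (B,nl_idx)→1110, (A,merge)→1830, (B,merge)→1920, (A,hash)→2520, (A,nl)→9060 …(+1); best=1020 via (B,hash)

1020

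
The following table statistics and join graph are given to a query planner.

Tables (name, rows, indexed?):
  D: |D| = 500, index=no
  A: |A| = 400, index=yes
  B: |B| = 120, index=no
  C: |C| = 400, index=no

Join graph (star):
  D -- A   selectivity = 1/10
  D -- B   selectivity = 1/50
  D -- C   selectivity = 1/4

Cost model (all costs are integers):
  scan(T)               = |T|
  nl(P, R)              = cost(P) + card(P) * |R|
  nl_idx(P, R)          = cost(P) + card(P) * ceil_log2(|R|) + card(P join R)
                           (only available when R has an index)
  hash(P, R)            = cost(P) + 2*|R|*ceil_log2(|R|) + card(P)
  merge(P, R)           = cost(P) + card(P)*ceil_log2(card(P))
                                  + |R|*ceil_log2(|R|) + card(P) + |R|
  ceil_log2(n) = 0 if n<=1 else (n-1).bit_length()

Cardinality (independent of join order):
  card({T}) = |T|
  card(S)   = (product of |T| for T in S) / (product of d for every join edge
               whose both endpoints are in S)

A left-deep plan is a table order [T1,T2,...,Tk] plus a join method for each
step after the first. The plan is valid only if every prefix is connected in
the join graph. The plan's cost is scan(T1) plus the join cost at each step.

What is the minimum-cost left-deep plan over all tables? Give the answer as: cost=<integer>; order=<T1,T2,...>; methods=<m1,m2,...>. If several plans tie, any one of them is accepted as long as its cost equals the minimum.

cost=66280; order=D,B,A,C; methods=hash,hash,hash

Selinger DP (subsets sized 1..n):
  {D}: scan cost=500, card=500
  {A}: scan cost=400, card=400
  {B}: scan cost=120, card=120
  {C}: scan cost=400, card=400
  {AD}: card=20000; try (A,hash)→8200, (D,merge)→9400, (A,merge)→9500, (D,hash)→9800, (A,nl_idx)→25000, (D,nl)→200400 …(+1); best=8200 via (A,hash)
  {BD}: card=1200; try (B,hash)→2680, (D,merge)→6080, (B,merge)→6460, (D,hash)→9240, (D,nl)→60120, (B,nl)→60500; best=2680 via (B,hash)
  {CD}: card=50000; try (C,hash)→8200, (D,merge)→9400, (C,merge)→9500, (D,hash)→9800, (D,nl)→200400, (C,nl)→200500; best=8200 via (C,hash)
  {ABD}: card=48000; try (A,hash)→11080, (A,merge)→21080, (B,hash)→29880, (A,nl_idx)→61480, (B,merge)→329160, (A,nl)→482680 …(+1); best=11080 via (A,hash)
  {ACD}: card=2000000; try (C,hash)→35400, (A,hash)→65400, (C,merge)→332200, (A,merge)→862200, (A,nl_idx)→2458200, (C,nl)→8008200 …(+1); best=35400 via (C,hash)
  {BCD}: card=120000; try (C,hash)→11080, (C,merge)→21080, (B,hash)→59880, (C,nl)→482680, (B,merge)→859160, (B,nl)→6008200; best=11080 via (C,hash)
  {ABCD}: card=4800000; try (C,hash)→66280, (A,hash)→138280, (C,merge)→831080, (B,hash)→2037080, (A,merge)→2175080, (A,nl_idx)→5891080 …(+4); best=66280 via (C,hash)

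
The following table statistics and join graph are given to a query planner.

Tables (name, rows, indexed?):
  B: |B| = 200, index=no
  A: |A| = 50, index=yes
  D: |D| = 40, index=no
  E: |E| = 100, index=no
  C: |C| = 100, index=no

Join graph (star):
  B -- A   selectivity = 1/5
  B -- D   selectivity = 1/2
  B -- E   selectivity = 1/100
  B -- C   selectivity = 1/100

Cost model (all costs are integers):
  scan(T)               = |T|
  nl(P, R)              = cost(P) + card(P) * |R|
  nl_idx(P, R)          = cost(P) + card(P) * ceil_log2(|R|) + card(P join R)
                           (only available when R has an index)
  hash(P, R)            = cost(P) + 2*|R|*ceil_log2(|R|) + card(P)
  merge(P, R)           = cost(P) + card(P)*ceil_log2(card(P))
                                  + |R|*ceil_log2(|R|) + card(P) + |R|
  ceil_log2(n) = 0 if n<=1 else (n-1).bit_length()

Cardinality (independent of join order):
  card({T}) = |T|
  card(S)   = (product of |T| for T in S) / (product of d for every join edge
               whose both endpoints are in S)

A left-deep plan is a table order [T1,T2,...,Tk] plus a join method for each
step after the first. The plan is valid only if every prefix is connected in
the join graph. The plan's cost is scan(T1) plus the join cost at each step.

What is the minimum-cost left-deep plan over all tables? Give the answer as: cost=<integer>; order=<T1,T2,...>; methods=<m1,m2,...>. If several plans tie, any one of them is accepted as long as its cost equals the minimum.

Selinger DP (subsets sized 1..n):
  {B}: scan cost=200, card=200
  {A}: scan cost=50, card=50
  {D}: scan cost=40, card=40
  {E}: scan cost=100, card=100
  {C}: scan cost=100, card=100
  {AB}: card=2000; try (A,hash)→1000, (B,merge)→2200, (A,merge)→2350, (B,hash)→3300, (A,nl_idx)→3400, (B,nl)→10050 …(+1); best=1000 via (A,hash)
  {BD}: card=4000; try (D,hash)→880, (B,merge)→2120, (D,merge)→2280, (B,hash)→3280, (B,nl)→8040, (D,nl)→8200; best=880 via (D,hash)
  {BE}: card=200; try (E,hash)→1800, (B,merge)→2700, (E,merge)→2800, (B,hash)→3400, (B,nl)→20100, (E,nl)→20200; best=1800 via (E,hash)
  {BC}: card=200; try (C,hash)→1800, (B,merge)→2700, (C,merge)→2800, (B,hash)→3400, (B,nl)→20100, (C,nl)→20200; best=1800 via (C,hash)
  {ABD}: card=40000; try (D,hash)→3480, (A,hash)→5480, (D,merge)→25280, (A,merge)→53230, (A,nl_idx)→64880, (D,nl)→81000 …(+1); best=3480 via (D,hash)
  {ABE}: card=2000; try (A,hash)→2600, (A,merge)→3950, (E,hash)→4400, (A,nl_idx)→5000, (A,nl)→11800, (E,merge)→25800 …(+1); best=2600 via (A,hash)
  {ABC}: card=2000; try (A,hash)→2600, (A,merge)→3950, (C,hash)→4400, (A,nl_idx)→5000, (A,nl)→11800, (C,merge)→25800 …(+1); best=2600 via (A,hash)
  {BDE}: card=4000; try (D,hash)→2480, (D,merge)→3880, (E,hash)→6280, (D,nl)→9800, (E,merge)→53680, (E,nl)→400880; best=2480 via (D,hash)
  {BCD}: card=4000; try (D,hash)→2480, (D,merge)→3880, (C,hash)→6280, (D,nl)→9800, (C,merge)→53680, (C,nl)→400880; best=2480 via (D,hash)
  {BCE}: card=200; try (E,hash)→3400, (C,hash)→3400, (E,merge)→4400, (C,merge)→4400, (E,nl)→21800, (C,nl)→21800; best=3400 via (E,hash)
  {ABDE}: card=40000; try (D,hash)→5080, (A,hash)→7080, (D,merge)→26880, (E,hash)→44880, (A,merge)→54830, (A,nl_idx)→66480 …(+4); best=5080 via (D,hash)
  {ABCD}: card=40000; try (D,hash)→5080, (A,hash)→7080, (D,merge)→26880, (C,hash)→44880, (A,merge)→54830, (A,nl_idx)→66480 …(+4); best=5080 via (D,hash)
  {ABCE}: card=2000; try (A,hash)→4200, (A,merge)→5550, (E,hash)→6000, (C,hash)→6000, (A,nl_idx)→6600, (A,nl)→13400 …(+4); best=4200 via (A,hash)
  {BCDE}: card=4000; try (D,hash)→4080, (D,merge)→5480, (E,hash)→7880, (C,hash)→7880, (D,nl)→11400, (E,merge)→55280 …(+3); best=4080 via (D,hash)
  {ABCDE}: card=40000; try (D,hash)→6680, (A,hash)→8680, (D,merge)→28480, (E,hash)→46480, (C,hash)→46480, (A,merge)→56430 …(+7); best=6680 via (D,hash)

cost=6680; order=B,C,E,A,D; methods=hash,hash,hash,hash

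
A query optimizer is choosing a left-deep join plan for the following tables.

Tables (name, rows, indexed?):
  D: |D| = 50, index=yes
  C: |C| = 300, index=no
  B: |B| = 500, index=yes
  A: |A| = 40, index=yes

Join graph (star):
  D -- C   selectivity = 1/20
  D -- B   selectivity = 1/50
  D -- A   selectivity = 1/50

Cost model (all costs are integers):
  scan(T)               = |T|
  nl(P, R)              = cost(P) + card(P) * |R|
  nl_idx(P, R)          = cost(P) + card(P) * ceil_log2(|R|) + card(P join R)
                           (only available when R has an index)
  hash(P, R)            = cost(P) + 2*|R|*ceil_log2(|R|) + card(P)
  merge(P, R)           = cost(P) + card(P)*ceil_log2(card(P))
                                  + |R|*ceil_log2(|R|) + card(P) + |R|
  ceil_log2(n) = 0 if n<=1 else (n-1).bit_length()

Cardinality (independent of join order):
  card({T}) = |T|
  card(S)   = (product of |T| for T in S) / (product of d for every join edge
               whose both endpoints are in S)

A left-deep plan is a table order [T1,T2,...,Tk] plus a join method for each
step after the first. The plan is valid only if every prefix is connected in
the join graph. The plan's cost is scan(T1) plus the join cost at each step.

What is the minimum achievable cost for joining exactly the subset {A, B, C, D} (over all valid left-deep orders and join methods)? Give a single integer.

Selinger DP over subsets of {A,B,C,D}:
  {D}: scan cost=50, card=50
  {C}: scan cost=300, card=300
  {B}: scan cost=500, card=500
  {A}: scan cost=40, card=40
  {CD}: card=750; try (D,hash)→1200, (D,nl_idx)→2850, (C,merge)→3400, (D,merge)→3650, (C,hash)→5500, (C,nl)→15050 …(+1); best=1200 via (D,hash)
  {BD}: card=500; try (B,nl_idx)→1000, (D,hash)→1600, (D,nl_idx)→4000, (B,merge)→5400, (D,merge)→5850, (B,hash)→9100 …(+2); best=1000 via (B,nl_idx)
  {AD}: card=40; try (D,nl_idx)→320, (A,nl_idx)→390, (A,hash)→580, (D,merge)→670, (D,hash)→680, (A,merge)→680 …(+2); best=320 via (D,nl_idx)
  {BCD}: card=7500; try (C,hash)→6900, (C,merge)→9000, (B,hash)→10950, (B,merge)→14450, (B,nl_idx)→15450, (C,nl)→151000 …(+1); best=6900 via (C,hash)
  {ACD}: card=600; try (A,hash)→2430, (C,merge)→3600, (C,hash)→5760, (A,nl_idx)→6300, (A,merge)→9730, (C,nl)→12320 …(+1); best=2430 via (A,hash)
  {ABD}: card=400; try (B,nl_idx)→1080, (A,hash)→1980, (A,nl_idx)→4400, (B,merge)→5600, (A,merge)→6280, (B,hash)→9360 …(+2); best=1080 via (B,nl_idx)
  {ABCD}: card=6000; try (C,hash)→6880, (C,merge)→8080, (B,hash)→12030, (B,nl_idx)→13830, (B,merge)→14030, (A,hash)→14880 …(+5); best=6880 via (C,hash)

6880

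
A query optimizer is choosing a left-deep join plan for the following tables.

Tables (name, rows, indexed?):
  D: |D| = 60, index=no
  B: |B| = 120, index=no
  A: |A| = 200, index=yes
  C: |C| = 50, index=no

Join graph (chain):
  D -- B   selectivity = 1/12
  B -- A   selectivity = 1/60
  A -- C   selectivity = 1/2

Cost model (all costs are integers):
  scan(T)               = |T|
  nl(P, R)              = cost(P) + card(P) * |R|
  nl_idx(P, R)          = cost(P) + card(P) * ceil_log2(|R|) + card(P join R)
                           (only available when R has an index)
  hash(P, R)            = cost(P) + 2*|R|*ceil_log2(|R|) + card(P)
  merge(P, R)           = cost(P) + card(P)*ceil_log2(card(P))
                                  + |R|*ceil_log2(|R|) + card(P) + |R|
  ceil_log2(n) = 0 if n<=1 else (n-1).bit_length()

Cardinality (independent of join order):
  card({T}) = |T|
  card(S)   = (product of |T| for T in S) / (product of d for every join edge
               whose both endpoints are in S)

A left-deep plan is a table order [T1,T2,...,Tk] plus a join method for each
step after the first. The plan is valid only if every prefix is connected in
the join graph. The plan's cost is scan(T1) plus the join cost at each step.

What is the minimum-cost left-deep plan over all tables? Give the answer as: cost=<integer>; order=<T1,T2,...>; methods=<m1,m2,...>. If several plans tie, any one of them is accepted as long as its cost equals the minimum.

cost=5200; order=B,A,D,C; methods=nl_idx,hash,hash

Selinger DP (subsets sized 1..n):
  {D}: scan cost=60, card=60
  {B}: scan cost=120, card=120
  {A}: scan cost=200, card=200
  {C}: scan cost=50, card=50
  {BD}: card=600; try (D,hash)→960, (B,merge)→1440, (D,merge)→1500, (B,hash)→1800, (B,nl)→7260, (D,nl)→7320; best=960 via (D,hash)
  {AB}: card=400; try (A,nl_idx)→1480, (B,hash)→2080, (A,merge)→2880, (B,merge)→2960, (A,hash)→3440, (A,nl)→24120 …(+1); best=1480 via (A,nl_idx)
  {AC}: card=5000; try (C,hash)→1000, (A,merge)→2200, (C,merge)→2350, (A,hash)→3300, (A,nl_idx)→5450, (A,nl)→10050 …(+1); best=1000 via (C,hash)
  {ABD}: card=2000; try (D,hash)→2600, (A,hash)→4760, (D,merge)→5900, (A,nl_idx)→7760, (A,merge)→9360, (D,nl)→25480 …(+1); best=2600 via (D,hash)
  {ABC}: card=10000; try (C,hash)→2480, (C,merge)→5830, (B,hash)→7680, (C,nl)→21480, (B,merge)→71960, (B,nl)→601000; best=2480 via (C,hash)
  {ABCD}: card=50000; try (C,hash)→5200, (D,hash)→13200, (C,merge)→26950, (C,nl)→102600, (D,merge)→152900, (D,nl)→602480; best=5200 via (C,hash)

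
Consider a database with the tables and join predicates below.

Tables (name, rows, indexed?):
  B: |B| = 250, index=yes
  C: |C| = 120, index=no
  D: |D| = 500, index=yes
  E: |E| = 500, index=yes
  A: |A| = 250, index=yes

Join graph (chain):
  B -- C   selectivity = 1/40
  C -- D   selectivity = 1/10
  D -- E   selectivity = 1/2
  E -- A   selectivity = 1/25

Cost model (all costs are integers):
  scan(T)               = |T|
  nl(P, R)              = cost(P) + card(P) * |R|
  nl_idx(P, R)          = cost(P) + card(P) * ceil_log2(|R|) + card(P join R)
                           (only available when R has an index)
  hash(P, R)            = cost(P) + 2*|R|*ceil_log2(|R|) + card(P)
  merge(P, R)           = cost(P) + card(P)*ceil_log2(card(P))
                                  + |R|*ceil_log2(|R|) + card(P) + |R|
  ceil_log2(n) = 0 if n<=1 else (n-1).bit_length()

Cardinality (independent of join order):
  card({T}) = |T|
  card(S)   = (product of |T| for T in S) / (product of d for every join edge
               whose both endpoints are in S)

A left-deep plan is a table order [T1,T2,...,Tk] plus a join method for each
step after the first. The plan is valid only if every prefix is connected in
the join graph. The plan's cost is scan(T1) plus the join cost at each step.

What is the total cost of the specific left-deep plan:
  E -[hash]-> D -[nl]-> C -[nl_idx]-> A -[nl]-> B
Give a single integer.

step 1: scan E: cost=500, card=500
step 2: join D via hash
    card(P join D) = 500*500/(2) = 125000
    cost = 500 + 2*500*9 + 500 = 10000
step 3: join C via nl
    card(P join C) = 125000*120/(10) = 1500000
    cost = 10000 + 125000*120 = 15010000
step 4: join A via nl_idx
    card(P join A) = 1500000*250/(25) = 15000000
    cost = 15010000 + 1500000*8 + 15000000 = 42010000
step 5: join B via nl
    card(P join B) = 15000000*250/(40) = 93750000
    cost = 42010000 + 15000000*250 = 3792010000

3792010000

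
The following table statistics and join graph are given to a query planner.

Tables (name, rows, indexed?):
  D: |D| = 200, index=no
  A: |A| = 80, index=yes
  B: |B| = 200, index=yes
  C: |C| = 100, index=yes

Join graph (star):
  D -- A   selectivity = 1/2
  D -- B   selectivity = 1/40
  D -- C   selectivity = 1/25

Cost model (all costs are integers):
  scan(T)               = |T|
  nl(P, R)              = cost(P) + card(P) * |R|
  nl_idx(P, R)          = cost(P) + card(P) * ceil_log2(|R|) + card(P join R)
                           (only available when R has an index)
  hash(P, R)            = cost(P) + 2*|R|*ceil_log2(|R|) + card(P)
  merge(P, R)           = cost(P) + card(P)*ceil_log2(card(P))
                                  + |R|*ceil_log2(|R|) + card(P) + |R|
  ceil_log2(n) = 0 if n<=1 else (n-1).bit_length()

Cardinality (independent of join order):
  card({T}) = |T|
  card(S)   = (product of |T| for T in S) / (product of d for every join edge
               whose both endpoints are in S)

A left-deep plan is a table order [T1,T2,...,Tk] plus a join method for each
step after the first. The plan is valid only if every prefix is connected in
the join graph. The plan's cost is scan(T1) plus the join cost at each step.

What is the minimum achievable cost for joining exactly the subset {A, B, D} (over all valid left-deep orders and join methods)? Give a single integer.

Selinger DP over subsets of {A,B,D}:
  {D}: scan cost=200, card=200
  {A}: scan cost=80, card=80
  {B}: scan cost=200, card=200
  {AD}: card=8000; try (A,hash)→1520, (D,merge)→2520, (A,merge)→2640, (D,hash)→3360, (A,nl_idx)→9600, (D,nl)→16080 …(+1); best=1520 via (A,hash)
  {BD}: card=1000; try (B,nl_idx)→2800, (D,hash)→3600, (B,hash)→3600, (D,merge)→3800, (B,merge)→3800, (D,nl)→40200 …(+1); best=2800 via (B,nl_idx)
  {ABD}: card=40000; try (A,hash)→4920, (B,hash)→12720, (A,merge)→14440, (A,nl_idx)→49800, (A,nl)→82800, (B,nl_idx)→105520 …(+2); best=4920 via (A,hash)

4920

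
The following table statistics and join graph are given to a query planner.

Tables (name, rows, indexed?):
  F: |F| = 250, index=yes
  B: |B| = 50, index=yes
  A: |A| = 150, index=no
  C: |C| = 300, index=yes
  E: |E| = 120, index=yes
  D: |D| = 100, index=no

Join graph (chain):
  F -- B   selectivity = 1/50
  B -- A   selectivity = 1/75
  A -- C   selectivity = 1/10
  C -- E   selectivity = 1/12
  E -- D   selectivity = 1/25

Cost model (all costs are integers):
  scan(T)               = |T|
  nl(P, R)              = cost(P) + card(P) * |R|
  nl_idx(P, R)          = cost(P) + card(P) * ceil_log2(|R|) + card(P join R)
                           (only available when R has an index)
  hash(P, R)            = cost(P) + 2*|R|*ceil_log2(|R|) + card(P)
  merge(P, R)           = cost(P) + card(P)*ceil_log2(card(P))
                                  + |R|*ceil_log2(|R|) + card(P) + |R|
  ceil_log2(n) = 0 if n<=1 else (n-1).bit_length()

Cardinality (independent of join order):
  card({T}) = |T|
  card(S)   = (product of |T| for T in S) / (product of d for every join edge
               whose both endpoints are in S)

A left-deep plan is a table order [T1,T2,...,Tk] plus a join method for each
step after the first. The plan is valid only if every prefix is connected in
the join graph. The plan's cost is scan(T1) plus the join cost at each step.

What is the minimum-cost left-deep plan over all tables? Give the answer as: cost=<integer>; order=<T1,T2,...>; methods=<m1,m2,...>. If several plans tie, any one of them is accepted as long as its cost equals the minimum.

cost=164780; order=A,B,C,E,D,F; methods=hash,merge,hash,hash,hash

Selinger DP (subsets sized 1..n):
  {F}: scan cost=250, card=250
  {B}: scan cost=50, card=50
  {A}: scan cost=150, card=150
  {C}: scan cost=300, card=300
  {E}: scan cost=120, card=120
  {D}: scan cost=100, card=100
  {BF}: card=250; try (F,nl_idx)→700, (B,hash)→1100, (B,nl_idx)→2000, (F,merge)→2650, (B,merge)→2850, (F,hash)→4100 …(+2); best=700 via (F,nl_idx)
  {AB}: card=100; try (B,hash)→900, (B,nl_idx)→1150, (A,merge)→1750, (B,merge)→1850, (A,hash)→2500, (A,nl)→7550 …(+1); best=900 via (B,hash)
  {AC}: card=4500; try (A,hash)→3000, (C,merge)→4500, (A,merge)→4650, (C,hash)→5700, (C,nl_idx)→6000, (C,nl)→45150 …(+1); best=3000 via (A,hash)
  {CE}: card=3000; try (E,hash)→2280, (C,merge)→4080, (C,nl_idx)→4200, (E,merge)→4260, (E,nl_idx)→5400, (C,hash)→5640 …(+2); best=2280 via (E,hash)
  {DE}: card=480; try (E,nl_idx)→1280, (D,hash)→1640, (E,merge)→1860, (E,hash)→1880, (D,merge)→1880, (E,nl)→12100 …(+1); best=1280 via (E,nl_idx)
  {ABF}: card=500; try (F,nl_idx)→2200, (A,hash)→3350, (F,merge)→3950, (A,merge)→4300, (F,hash)→5000, (F,nl)→25900 …(+1); best=2200 via (F,nl_idx)
  {ABC}: card=3000; try (C,merge)→4700, (C,nl_idx)→4800, (C,hash)→6400, (B,hash)→8100, (C,nl)→30900, (B,nl_idx)→33000 …(+2); best=4700 via (C,merge)
  {ACE}: card=45000; try (A,hash)→7680, (E,hash)→9180, (A,merge)→42630, (E,merge)→66960, (E,nl_idx)→79500, (A,nl)→452280 …(+1); best=7680 via (A,hash)
  {CDE}: card=12000; try (D,hash)→6680, (C,hash)→7160, (C,merge)→9080, (C,nl_idx)→17600, (D,merge)→42080, (C,nl)→145280 …(+1); best=6680 via (D,hash)
  {ABCF}: card=15000; try (C,hash)→8100, (C,merge)→10200, (F,hash)→11700, (C,nl_idx)→21700, (F,nl_idx)→43700, (F,merge)→45950 …(+2); best=8100 via (C,hash)
  {ABCE}: card=30000; try (E,hash)→9380, (E,merge)→44660, (B,hash)→53280, (E,nl_idx)→55700, (B,nl_idx)→307680, (E,nl)→364700 …(+2); best=9380 via (E,hash)
  {ACDE}: card=180000; try (A,hash)→21080, (D,hash)→54080, (A,merge)→188030, (D,merge)→773480, (A,nl)→1806680, (D,nl)→4507680; best=21080 via (A,hash)
  {ABCEF}: card=150000; try (E,hash)→24780, (F,hash)→43380, (E,merge)→234060, (E,nl_idx)→263100, (F,nl_idx)→399380, (F,merge)→491630 …(+2); best=24780 via (E,hash)
  {ABCDE}: card=120000; try (D,hash)→40780, (B,hash)→201680, (D,merge)→490180, (B,nl_idx)→1221080, (D,nl)→3009380, (B,merge)→3441430 …(+1); best=40780 via (D,hash)
  {ABCDEF}: card=600000; try (F,hash)→164780, (D,hash)→176180, (F,nl_idx)→1600780, (F,merge)→2203030, (D,merge)→2875580, (D,nl)→15024780 …(+1); best=164780 via (F,hash)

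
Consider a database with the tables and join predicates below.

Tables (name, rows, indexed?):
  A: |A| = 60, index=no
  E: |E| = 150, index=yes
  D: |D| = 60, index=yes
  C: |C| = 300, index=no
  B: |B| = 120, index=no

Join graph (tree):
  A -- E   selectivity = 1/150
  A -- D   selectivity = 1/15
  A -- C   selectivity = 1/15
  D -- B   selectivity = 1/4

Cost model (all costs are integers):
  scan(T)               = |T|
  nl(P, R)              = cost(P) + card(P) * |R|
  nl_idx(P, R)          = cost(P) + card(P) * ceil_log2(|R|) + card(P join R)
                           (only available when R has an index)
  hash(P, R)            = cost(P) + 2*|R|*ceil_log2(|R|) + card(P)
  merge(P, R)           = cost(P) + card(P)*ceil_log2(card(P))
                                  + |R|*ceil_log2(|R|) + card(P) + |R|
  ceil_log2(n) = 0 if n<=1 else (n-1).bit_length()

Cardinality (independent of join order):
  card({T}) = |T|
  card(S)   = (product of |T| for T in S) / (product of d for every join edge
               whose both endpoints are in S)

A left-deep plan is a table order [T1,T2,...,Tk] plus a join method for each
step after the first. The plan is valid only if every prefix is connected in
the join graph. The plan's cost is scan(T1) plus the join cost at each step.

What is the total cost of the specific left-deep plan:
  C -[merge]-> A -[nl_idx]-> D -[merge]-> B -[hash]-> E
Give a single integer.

230280

step 1: scan C: cost=300, card=300
step 2: join A via merge
    card(P join A) = 300*60/(15) = 1200
    cost = 300 + 300*9 + 60*6 + 300 + 60 = 3720
step 3: join D via nl_idx
    card(P join D) = 1200*60/(15) = 4800
    cost = 3720 + 1200*6 + 4800 = 15720
step 4: join B via merge
    card(P join B) = 4800*120/(4) = 144000
    cost = 15720 + 4800*13 + 120*7 + 4800 + 120 = 83880
step 5: join E via hash
    card(P join E) = 144000*150/(150) = 144000
    cost = 83880 + 2*150*8 + 144000 = 230280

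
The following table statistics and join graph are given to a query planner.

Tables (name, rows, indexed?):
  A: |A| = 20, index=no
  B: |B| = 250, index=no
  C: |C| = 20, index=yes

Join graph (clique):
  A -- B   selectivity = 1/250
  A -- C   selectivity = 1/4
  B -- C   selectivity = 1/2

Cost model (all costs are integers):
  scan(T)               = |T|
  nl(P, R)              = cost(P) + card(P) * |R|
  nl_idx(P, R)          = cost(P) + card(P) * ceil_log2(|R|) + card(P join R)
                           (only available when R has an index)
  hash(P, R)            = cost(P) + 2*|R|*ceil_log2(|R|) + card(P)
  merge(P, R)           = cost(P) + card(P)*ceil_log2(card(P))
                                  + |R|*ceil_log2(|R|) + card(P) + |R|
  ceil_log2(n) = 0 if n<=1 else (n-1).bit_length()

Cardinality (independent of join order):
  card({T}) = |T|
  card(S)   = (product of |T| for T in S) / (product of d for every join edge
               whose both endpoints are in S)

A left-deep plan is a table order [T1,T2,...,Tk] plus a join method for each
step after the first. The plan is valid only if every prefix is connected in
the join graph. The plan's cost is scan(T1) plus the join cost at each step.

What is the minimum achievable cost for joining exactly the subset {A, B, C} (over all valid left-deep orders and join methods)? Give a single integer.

Selinger DP over subsets of {A,B,C}:
  {A}: scan cost=20, card=20
  {B}: scan cost=250, card=250
  {C}: scan cost=20, card=20
  {AB}: card=20; try (A,hash)→700, (B,merge)→2390, (A,merge)→2620, (B,hash)→4040, (B,nl)→5020, (A,nl)→5250; best=700 via (A,hash)
  {AC}: card=100; try (C,nl_idx)→220, (C,hash)→240, (A,hash)→240, (C,merge)→260, (A,merge)→260, (C,nl)→420 …(+1); best=220 via (C,nl_idx)
  {BC}: card=2500; try (C,hash)→700, (B,merge)→2390, (C,merge)→2620, (C,nl_idx)→4000, (B,hash)→4040, (B,nl)→5020 …(+1); best=700 via (C,hash)
  {ABC}: card=50; try (C,nl_idx)→850, (C,hash)→920, (C,merge)→940, (C,nl)→1100, (B,merge)→3270, (A,hash)→3400 …(+4); best=850 via (C,nl_idx)

850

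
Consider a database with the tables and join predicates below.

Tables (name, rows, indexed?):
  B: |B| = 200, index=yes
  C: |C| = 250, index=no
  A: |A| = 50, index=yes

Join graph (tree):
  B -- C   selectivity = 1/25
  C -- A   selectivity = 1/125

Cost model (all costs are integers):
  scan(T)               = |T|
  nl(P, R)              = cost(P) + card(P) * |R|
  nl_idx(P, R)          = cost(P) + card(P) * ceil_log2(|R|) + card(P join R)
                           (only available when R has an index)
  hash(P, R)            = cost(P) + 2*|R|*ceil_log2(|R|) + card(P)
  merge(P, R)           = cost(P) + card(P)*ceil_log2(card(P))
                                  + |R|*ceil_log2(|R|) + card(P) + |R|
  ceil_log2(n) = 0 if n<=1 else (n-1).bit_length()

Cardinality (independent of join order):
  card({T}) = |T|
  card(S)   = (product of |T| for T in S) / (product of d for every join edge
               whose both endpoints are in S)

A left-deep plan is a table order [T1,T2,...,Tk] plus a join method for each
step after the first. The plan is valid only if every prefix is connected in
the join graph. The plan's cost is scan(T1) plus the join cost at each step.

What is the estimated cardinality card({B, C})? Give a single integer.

2000

Tables in S: B(200), C(250)
Edges inside S: B-C(d=25)
numerator = 200 * 250 = 50000
denominator = 25 = 25
card(S) = 50000 / 25 = 2000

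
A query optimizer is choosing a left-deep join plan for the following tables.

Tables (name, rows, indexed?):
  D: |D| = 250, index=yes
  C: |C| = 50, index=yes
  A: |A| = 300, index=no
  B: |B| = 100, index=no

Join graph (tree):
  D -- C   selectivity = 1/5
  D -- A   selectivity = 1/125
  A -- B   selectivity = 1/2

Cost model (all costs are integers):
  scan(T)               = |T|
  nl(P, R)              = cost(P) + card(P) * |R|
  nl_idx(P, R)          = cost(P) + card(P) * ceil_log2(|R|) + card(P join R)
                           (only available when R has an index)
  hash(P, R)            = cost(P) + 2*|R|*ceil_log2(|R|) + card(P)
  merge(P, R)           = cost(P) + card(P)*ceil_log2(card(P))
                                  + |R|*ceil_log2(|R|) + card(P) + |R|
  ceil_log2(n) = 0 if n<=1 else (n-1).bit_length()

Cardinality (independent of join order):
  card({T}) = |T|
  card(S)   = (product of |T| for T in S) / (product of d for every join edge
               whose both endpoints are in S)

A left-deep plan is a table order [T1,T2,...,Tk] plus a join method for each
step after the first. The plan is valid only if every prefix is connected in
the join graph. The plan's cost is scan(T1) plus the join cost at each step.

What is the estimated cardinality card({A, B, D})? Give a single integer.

30000

Tables in S: A(300), B(100), D(250)
Edges inside S: D-A(d=125), A-B(d=2)
numerator = 300 * 100 * 250 = 7500000
denominator = 125 * 2 = 250
card(S) = 7500000 / 250 = 30000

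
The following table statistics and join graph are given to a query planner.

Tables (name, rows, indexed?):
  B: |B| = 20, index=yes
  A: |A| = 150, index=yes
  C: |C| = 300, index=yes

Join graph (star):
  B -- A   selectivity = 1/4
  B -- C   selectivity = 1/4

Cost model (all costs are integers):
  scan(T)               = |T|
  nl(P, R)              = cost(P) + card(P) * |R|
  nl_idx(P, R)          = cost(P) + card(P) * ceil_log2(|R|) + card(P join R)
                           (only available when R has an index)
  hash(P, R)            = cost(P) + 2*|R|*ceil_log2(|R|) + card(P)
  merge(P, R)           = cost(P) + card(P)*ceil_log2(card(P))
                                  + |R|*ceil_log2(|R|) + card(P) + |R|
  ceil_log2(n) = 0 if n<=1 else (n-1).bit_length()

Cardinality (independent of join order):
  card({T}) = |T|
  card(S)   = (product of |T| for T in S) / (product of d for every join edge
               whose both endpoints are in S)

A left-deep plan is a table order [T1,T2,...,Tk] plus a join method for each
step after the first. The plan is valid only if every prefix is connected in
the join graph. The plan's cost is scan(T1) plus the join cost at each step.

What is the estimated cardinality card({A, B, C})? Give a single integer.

Tables in S: A(150), B(20), C(300)
Edges inside S: B-A(d=4), B-C(d=4)
numerator = 150 * 20 * 300 = 900000
denominator = 4 * 4 = 16
card(S) = 900000 / 16 = 56250

56250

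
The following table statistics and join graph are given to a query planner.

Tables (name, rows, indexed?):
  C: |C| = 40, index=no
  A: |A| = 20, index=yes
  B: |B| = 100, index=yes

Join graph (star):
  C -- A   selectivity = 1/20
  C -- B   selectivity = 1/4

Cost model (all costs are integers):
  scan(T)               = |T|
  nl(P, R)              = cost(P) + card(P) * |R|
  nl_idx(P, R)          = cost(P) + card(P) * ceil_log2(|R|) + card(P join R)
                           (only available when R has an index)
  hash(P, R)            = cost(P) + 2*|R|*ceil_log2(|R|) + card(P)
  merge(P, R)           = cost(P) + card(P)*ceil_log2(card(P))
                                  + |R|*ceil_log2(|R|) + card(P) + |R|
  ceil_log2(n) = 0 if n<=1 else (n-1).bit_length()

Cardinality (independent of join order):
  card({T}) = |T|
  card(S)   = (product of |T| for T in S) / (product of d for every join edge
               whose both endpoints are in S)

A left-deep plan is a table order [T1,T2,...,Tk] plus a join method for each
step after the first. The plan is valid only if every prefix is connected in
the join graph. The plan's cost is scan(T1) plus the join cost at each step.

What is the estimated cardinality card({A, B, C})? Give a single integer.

1000

Tables in S: A(20), B(100), C(40)
Edges inside S: C-A(d=20), C-B(d=4)
numerator = 20 * 100 * 40 = 80000
denominator = 20 * 4 = 80
card(S) = 80000 / 80 = 1000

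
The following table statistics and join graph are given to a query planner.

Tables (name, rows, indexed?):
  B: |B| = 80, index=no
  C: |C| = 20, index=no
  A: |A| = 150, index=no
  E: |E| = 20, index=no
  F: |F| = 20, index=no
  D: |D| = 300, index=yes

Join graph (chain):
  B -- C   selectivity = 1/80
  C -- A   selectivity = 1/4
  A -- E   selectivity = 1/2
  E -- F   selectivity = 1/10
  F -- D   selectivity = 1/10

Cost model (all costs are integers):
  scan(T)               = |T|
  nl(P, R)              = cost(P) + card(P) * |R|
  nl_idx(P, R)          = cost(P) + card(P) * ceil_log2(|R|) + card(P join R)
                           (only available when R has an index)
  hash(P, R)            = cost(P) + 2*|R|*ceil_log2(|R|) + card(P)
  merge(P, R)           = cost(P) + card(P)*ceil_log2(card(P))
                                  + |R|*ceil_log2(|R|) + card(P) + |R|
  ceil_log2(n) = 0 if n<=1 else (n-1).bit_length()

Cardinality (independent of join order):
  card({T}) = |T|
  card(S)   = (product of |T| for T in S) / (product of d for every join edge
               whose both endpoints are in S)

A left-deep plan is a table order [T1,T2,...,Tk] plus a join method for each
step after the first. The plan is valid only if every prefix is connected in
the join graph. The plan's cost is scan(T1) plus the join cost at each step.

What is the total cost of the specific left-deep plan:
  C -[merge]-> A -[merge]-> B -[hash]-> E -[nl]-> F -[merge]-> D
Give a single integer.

step 1: scan C: cost=20, card=20
step 2: join A via merge
    card(P join A) = 20*150/(4) = 750
    cost = 20 + 20*5 + 150*8 + 20 + 150 = 1490
step 3: join B via merge
    card(P join B) = 750*80/(80) = 750
    cost = 1490 + 750*10 + 80*7 + 750 + 80 = 10380
step 4: join E via hash
    card(P join E) = 750*20/(2) = 7500
    cost = 10380 + 2*20*5 + 750 = 11330
step 5: join F via nl
    card(P join F) = 7500*20/(10) = 15000
    cost = 11330 + 7500*20 = 161330
step 6: join D via merge
    card(P join D) = 15000*300/(10) = 450000
    cost = 161330 + 15000*14 + 300*9 + 15000 + 300 = 389330

389330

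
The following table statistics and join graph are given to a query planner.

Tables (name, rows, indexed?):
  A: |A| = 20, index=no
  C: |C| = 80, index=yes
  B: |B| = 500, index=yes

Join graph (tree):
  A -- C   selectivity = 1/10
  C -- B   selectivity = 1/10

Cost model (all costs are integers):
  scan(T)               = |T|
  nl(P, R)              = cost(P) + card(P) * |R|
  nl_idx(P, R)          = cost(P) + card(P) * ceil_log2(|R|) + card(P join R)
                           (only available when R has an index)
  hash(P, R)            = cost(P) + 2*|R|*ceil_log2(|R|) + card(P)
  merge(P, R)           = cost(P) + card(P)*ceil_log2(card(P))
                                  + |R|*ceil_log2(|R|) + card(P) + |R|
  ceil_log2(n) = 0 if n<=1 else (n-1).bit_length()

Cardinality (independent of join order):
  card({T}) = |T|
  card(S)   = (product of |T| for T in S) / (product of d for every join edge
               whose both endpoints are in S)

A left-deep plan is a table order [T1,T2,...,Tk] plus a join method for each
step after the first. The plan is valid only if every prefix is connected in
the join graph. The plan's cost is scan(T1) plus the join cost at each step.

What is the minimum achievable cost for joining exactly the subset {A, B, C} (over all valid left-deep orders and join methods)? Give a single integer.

Selinger DP over subsets of {A,B,C}:
  {A}: scan cost=20, card=20
  {C}: scan cost=80, card=80
  {B}: scan cost=500, card=500
  {AC}: card=160; try (C,nl_idx)→320, (A,hash)→360, (C,merge)→780, (A,merge)→840, (C,hash)→1160, (C,nl)→1620 …(+1); best=320 via (C,nl_idx)
  {BC}: card=4000; try (C,hash)→2120, (B,nl_idx)→4800, (B,merge)→5720, (C,merge)→6140, (C,nl_idx)→8000, (B,hash)→9160 …(+2); best=2120 via (C,hash)
  {ABC}: card=8000; try (A,hash)→6320, (B,merge)→6760, (B,hash)→9480, (B,nl_idx)→9760, (A,merge)→54240, (B,nl)→80320 …(+1); best=6320 via (A,hash)

6320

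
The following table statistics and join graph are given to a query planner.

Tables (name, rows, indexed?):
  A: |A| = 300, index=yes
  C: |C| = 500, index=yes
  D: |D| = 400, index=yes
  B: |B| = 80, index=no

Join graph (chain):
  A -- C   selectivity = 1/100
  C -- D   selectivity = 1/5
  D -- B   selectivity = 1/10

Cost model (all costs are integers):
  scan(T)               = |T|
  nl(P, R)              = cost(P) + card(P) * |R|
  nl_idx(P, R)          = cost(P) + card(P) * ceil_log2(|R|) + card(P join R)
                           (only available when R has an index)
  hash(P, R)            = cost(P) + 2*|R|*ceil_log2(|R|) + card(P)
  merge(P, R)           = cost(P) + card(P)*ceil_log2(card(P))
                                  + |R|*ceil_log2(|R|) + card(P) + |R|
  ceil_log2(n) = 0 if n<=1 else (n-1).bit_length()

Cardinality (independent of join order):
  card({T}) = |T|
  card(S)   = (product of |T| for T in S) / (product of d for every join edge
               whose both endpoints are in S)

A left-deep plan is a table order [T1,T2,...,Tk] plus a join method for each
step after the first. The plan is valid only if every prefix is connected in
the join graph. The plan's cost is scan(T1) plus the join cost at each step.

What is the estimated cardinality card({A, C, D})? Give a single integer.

120000

Tables in S: A(300), C(500), D(400)
Edges inside S: A-C(d=100), C-D(d=5)
numerator = 300 * 500 * 400 = 60000000
denominator = 100 * 5 = 500
card(S) = 60000000 / 500 = 120000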